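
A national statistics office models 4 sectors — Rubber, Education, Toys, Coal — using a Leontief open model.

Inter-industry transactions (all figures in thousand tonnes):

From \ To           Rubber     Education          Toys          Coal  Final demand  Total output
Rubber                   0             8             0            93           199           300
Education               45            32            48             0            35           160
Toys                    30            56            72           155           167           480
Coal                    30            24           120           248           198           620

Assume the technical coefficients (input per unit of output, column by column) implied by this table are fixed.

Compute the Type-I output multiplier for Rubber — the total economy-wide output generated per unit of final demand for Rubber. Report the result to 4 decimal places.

Technical coefficients a_ij = z_ij / X_j:
  a_RR = 0/300 = 0.00, a_ER = 45/300 = 0.15, a_TR = 30/300 = 0.10, a_CR = 30/300 = 0.10
  a_RE = 8/160 = 0.05, a_EE = 32/160 = 0.20, a_TE = 56/160 = 0.35, a_CE = 24/160 = 0.15
  a_RT = 0/480 = 0.00, a_ET = 48/480 = 0.10, a_TT = 72/480 = 0.15, a_CT = 120/480 = 0.25
  a_RC = 93/620 = 0.15, a_EC = 0/620 = 0.00, a_TC = 155/620 = 0.25, a_CC = 248/620 = 0.40
I − A =
  [   1.00    -0.05     0.00    -0.15]
  [  -0.15     0.80    -0.10     0.00]
  [  -0.10    -0.35     0.85    -0.25]
  [  -0.10    -0.15    -0.25     0.60]
Compute the cofactors C_ij = (−1)^(i+j)·(3×3 minor ij) of I−A; the adjugate is their transpose:
adj(I−A) = Cᵀ =
  [ 0.333250   0.054625   0.035250   0.098000]
  [ 0.075625   0.431000   0.064125   0.045625]
  [ 0.105125   0.248750   0.460125   0.218000]
  [ 0.118250   0.220500   0.213625   0.638125]
det(I−A) = Σ_j (I−A)_1j·C_1j = (1.00)(0.333250) + (-0.05)(0.075625) + (0.00)(0.105125) + (-0.15)(0.118250) = 0.31173125
(I − A)⁻¹ = adj(I−A) / det(I−A) ≈
  [   1.06903     0.17523     0.11308     0.31437]
  [   0.24260     1.38260     0.20571     0.14636]
  [   0.33723     0.79796     1.47603     0.69932]
  [   0.37933     0.70734     0.68529     2.04704]
The output multiplier for sector j is the column-j sum of the Leontief inverse (I − A)⁻¹ = adj(I−A) / det(I−A).
Column R of adj(I−A): (0.333250, 0.075625, 0.105125, 0.118250); det(I−A) = 0.31173125.
m_R = (0.333250 + 0.075625 + 0.105125 + 0.118250) / 0.31173125 = 0.63225 / 0.31173125 ≈ 2.0282.

m_R = 2.0282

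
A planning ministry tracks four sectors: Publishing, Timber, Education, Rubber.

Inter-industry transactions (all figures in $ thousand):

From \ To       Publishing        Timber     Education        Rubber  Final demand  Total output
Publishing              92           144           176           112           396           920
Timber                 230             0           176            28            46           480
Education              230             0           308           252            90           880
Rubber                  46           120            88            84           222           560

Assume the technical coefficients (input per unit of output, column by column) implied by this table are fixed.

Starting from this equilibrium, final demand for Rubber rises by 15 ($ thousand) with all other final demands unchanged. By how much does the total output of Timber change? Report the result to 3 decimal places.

Δx_T = 8.579

Technical coefficients a_ij = z_ij / X_j:
  a_PP = 92/920 = 0.10, a_TP = 230/920 = 0.25, a_EP = 230/920 = 0.25, a_RP = 46/920 = 0.05
  a_PT = 144/480 = 0.30, a_TT = 0/480 = 0.00, a_ET = 0/480 = 0.00, a_RT = 120/480 = 0.25
  a_PE = 176/880 = 0.20, a_TE = 176/880 = 0.20, a_EE = 308/880 = 0.35, a_RE = 88/880 = 0.10
  a_PR = 112/560 = 0.20, a_TR = 28/560 = 0.05, a_ER = 252/560 = 0.45, a_RR = 84/560 = 0.15
I − A =
  [   0.90    -0.30    -0.20    -0.20]
  [  -0.25     1.00    -0.20    -0.05]
  [  -0.25     0.00     0.65    -0.45]
  [  -0.05    -0.25    -0.10     0.85]
Compute the cofactors C_ij = (−1)^(i+j)·(3×3 minor ij) of I−A; the adjugate is their transpose:
adj(I−A) = Cᵀ =
  [ 0.476875   0.207250   0.250000   0.256750]
  [ 0.176750   0.398250   0.203500   0.172750]
  [ 0.260000   0.184250   0.666750   0.425000]
  [ 0.110625   0.151000   0.153000   0.471250]
det(I−A) = Σ_j (I−A)_1j·C_1j = (0.90)(0.476875) + (-0.30)(0.176750) + (-0.20)(0.260000) + (-0.20)(0.110625) = 0.3020375
(I − A)⁻¹ = adj(I−A) / det(I−A) ≈
  [   1.5789     0.6862     0.8277     0.8501]
  [   0.5852     1.3185     0.6738     0.5719]
  [   0.8608     0.6100     2.2075     1.4071]
  [   0.3663     0.4999     0.5066     1.5602]
Δx = (I − A)⁻¹ Δd with Δd having +15 in the Rubber component and 0 elsewhere.
So Δx_T = L_TR · (+15), where L_TR = adj(I−A)_TR / det(I−A) = 0.172750 / 0.3020375.
Δx_T = 0.172750 × (+15) / 0.3020375 = 2.59125 / 0.3020375 ≈ 8.579.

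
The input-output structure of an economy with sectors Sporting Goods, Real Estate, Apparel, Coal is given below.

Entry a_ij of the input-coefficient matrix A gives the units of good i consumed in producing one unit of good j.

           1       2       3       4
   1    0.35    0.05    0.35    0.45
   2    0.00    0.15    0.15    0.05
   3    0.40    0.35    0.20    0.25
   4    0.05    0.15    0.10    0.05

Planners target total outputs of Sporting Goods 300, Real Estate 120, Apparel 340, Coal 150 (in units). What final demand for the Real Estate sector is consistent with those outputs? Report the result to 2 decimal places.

I − A =
  [   0.65    -0.05    -0.35    -0.45]
  [   0.00     0.85    -0.15    -0.05]
  [  -0.40    -0.35     0.80    -0.25]
  [  -0.05    -0.15    -0.10     0.95]
d = (I − A) x:
  d_1 = (+0.65)·300 + (-0.05)·120 + (-0.35)·340 + (-0.45)·150 = 2.50
  d_2 = (+0.00)·300 + (+0.85)·120 + (-0.15)·340 + (-0.05)·150 = 43.50
  d_3 = (-0.40)·300 + (-0.35)·120 + (+0.80)·340 + (-0.25)·150 = 72.50
  d_4 = (-0.05)·300 + (-0.15)·120 + (-0.10)·340 + (+0.95)·150 = 75.50

d_2 = 43.50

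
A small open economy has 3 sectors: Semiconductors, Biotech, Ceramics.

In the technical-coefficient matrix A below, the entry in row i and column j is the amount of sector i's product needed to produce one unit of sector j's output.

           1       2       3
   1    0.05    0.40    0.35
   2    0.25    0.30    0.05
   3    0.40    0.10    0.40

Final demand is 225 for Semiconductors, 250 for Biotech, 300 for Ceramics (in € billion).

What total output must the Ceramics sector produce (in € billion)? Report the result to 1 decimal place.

x_3 = 1375.3

I − A =
  [   0.95    -0.40    -0.35]
  [  -0.25     0.70    -0.05]
  [  -0.40    -0.10     0.60]
Cofactors of I−A, C_ij = (−1)^(i+j)·(minor ij) (rows/columns in the sector order above):
  C_11 = (0.70)(0.60) − (-0.05)(-0.10) = 0.4150
  C_12 = −[(-0.25)(0.60) − (-0.05)(-0.40)] = 0.1700
  C_13 = (-0.25)(-0.10) − (0.70)(-0.40) = 0.3050
  C_21 = −[(-0.40)(0.60) − (-0.35)(-0.10)] = 0.2750
  C_22 = (0.95)(0.60) − (-0.35)(-0.40) = 0.4300
  C_23 = −[(0.95)(-0.10) − (-0.40)(-0.40)] = 0.2550
  C_31 = (-0.40)(-0.05) − (-0.35)(0.70) = 0.2650
  C_32 = −[(0.95)(-0.05) − (-0.35)(-0.25)] = 0.1350
  C_33 = (0.95)(0.70) − (-0.40)(-0.25) = 0.5650
det(I−A) = Σ_j (I−A)_1j·C_1j = (0.95)(0.4150) + (-0.40)(0.1700) + (-0.35)(0.3050) = 0.2195
adj(I−A) = Cᵀ =
  [ 0.4150   0.2750   0.2650]
  [ 0.1700   0.4300   0.1350]
  [ 0.3050   0.2550   0.5650]
(I − A)⁻¹ = adj(I−A) / det(I−A) ≈
  [   1.8907     1.2528     1.2073]
  [   0.7745     1.9590     0.6150]
  [   1.3895     1.1617     2.5740]
x = (I − A)⁻¹ d = adj(I−A)·d / det(I−A), with det(I−A) = 0.2195:
  x_1 = (0.4150·225 + 0.2750·250 + 0.2650·300) / 0.2195 = 241.625 / 0.2195 ≈ 1100.8
  x_2 = (0.1700·225 + 0.4300·250 + 0.1350·300) / 0.2195 = 186.25 / 0.2195 ≈ 848.5
  x_3 = (0.3050·225 + 0.2550·250 + 0.5650·300) / 0.2195 = 301.875 / 0.2195 ≈ 1375.3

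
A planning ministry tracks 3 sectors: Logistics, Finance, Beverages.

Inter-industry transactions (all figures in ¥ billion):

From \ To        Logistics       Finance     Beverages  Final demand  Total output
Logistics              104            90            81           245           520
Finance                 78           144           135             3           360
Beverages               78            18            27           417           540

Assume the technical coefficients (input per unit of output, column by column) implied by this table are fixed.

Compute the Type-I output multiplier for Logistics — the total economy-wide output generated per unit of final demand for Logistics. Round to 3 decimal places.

Technical coefficients a_ij = z_ij / X_j:
  a_11 = 104/520 = 0.20, a_21 = 78/520 = 0.15, a_31 = 78/520 = 0.15
  a_12 = 90/360 = 0.25, a_22 = 144/360 = 0.40, a_32 = 18/360 = 0.05
  a_13 = 81/540 = 0.15, a_23 = 135/540 = 0.25, a_33 = 27/540 = 0.05
I − A =
  [   0.80    -0.25    -0.15]
  [  -0.15     0.60    -0.25]
  [  -0.15    -0.05     0.95]
Cofactors of I−A, C_ij = (−1)^(i+j)·(minor ij) (rows/columns in the sector order above):
  C_11 = (0.60)(0.95) − (-0.25)(-0.05) = 0.5575
  C_12 = −[(-0.15)(0.95) − (-0.25)(-0.15)] = 0.1800
  C_13 = (-0.15)(-0.05) − (0.60)(-0.15) = 0.0975
  C_21 = −[(-0.25)(0.95) − (-0.15)(-0.05)] = 0.2450
  C_22 = (0.80)(0.95) − (-0.15)(-0.15) = 0.7375
  C_23 = −[(0.80)(-0.05) − (-0.25)(-0.15)] = 0.0775
  C_31 = (-0.25)(-0.25) − (-0.15)(0.60) = 0.1525
  C_32 = −[(0.80)(-0.25) − (-0.15)(-0.15)] = 0.2225
  C_33 = (0.80)(0.60) − (-0.25)(-0.15) = 0.4425
det(I−A) = Σ_j (I−A)_1j·C_1j = (0.80)(0.5575) + (-0.25)(0.1800) + (-0.15)(0.0975) = 0.386375
adj(I−A) = Cᵀ =
  [ 0.5575   0.2450   0.1525]
  [ 0.1800   0.7375   0.2225]
  [ 0.0975   0.0775   0.4425]
(I − A)⁻¹ = adj(I−A) / det(I−A) ≈
  [   1.4429     0.6341     0.3947]
  [   0.4659     1.9088     0.5759]
  [   0.2523     0.2006     1.1453]
The output multiplier for sector j is the column-j sum of the Leontief inverse (I − A)⁻¹ = adj(I−A) / det(I−A).
Column 1 of adj(I−A): (0.5575, 0.1800, 0.0975); det(I−A) = 0.386375.
m_1 = (0.5575 + 0.1800 + 0.0975) / 0.386375 = 0.835 / 0.386375 ≈ 2.161.

m_1 = 2.161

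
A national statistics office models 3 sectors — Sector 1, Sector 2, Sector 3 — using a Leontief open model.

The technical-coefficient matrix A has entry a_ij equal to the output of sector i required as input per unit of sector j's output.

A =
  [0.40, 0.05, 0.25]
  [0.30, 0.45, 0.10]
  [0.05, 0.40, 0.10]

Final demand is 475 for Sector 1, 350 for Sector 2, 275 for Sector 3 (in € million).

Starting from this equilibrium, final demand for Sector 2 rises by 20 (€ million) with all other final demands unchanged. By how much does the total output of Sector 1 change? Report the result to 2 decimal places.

I − A =
  [   0.60    -0.05    -0.25]
  [  -0.30     0.55    -0.10]
  [  -0.05    -0.40     0.90]
Cofactors of I−A, C_ij = (−1)^(i+j)·(minor ij) (rows/columns in the sector order above):
  C_11 = (0.55)(0.90) − (-0.10)(-0.40) = 0.4550
  C_12 = −[(-0.30)(0.90) − (-0.10)(-0.05)] = 0.2750
  C_13 = (-0.30)(-0.40) − (0.55)(-0.05) = 0.1475
  C_21 = −[(-0.05)(0.90) − (-0.25)(-0.40)] = 0.1450
  C_22 = (0.60)(0.90) − (-0.25)(-0.05) = 0.5275
  C_23 = −[(0.60)(-0.40) − (-0.05)(-0.05)] = 0.2425
  C_31 = (-0.05)(-0.10) − (-0.25)(0.55) = 0.1425
  C_32 = −[(0.60)(-0.10) − (-0.25)(-0.30)] = 0.1350
  C_33 = (0.60)(0.55) − (-0.05)(-0.30) = 0.3150
det(I−A) = Σ_j (I−A)_1j·C_1j = (0.60)(0.4550) + (-0.05)(0.2750) + (-0.25)(0.1475) = 0.222375
adj(I−A) = Cᵀ =
  [ 0.4550   0.1450   0.1425]
  [ 0.2750   0.5275   0.1350]
  [ 0.1475   0.2425   0.3150]
(I − A)⁻¹ = adj(I−A) / det(I−A) ≈
  [   2.0461     0.6521     0.6408]
  [   1.2366     2.3721     0.6071]
  [   0.6633     1.0905     1.4165]
Δx = (I − A)⁻¹ Δd with Δd having +20 in the Sector 2 component and 0 elsewhere.
So Δx_1 = L_12 · (+20), where L_12 = adj(I−A)_12 / det(I−A) = 0.1450 / 0.222375.
Δx_1 = 0.1450 × (+20) / 0.222375 = 2.90 / 0.222375 ≈ 13.04.

Δx_1 = 13.04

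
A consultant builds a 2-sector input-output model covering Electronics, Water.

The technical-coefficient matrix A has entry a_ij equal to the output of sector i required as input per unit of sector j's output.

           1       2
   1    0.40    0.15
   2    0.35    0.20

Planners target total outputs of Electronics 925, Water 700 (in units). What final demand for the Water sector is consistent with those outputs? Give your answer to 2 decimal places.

d_2 = 236.25

I − A =
  [   0.60    -0.15]
  [  -0.35     0.80]
d = (I − A) x:
  d_1 = (+0.60)·925 + (-0.15)·700 = 450.00
  d_2 = (-0.35)·925 + (+0.80)·700 = 236.25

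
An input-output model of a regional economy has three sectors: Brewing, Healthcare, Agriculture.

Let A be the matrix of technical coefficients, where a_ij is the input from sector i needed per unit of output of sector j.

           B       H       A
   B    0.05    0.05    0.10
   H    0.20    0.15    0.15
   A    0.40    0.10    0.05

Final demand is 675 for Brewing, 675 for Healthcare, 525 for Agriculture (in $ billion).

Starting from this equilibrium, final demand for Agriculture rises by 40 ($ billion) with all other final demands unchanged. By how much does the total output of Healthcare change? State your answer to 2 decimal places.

I − A =
  [   0.95    -0.05    -0.10]
  [  -0.20     0.85    -0.15]
  [  -0.40    -0.10     0.95]
Cofactors of I−A, C_ij = (−1)^(i+j)·(minor ij) (rows/columns in the sector order above):
  C_11 = (0.85)(0.95) − (-0.15)(-0.10) = 0.7925
  C_12 = −[(-0.20)(0.95) − (-0.15)(-0.40)] = 0.2500
  C_13 = (-0.20)(-0.10) − (0.85)(-0.40) = 0.3600
  C_21 = −[(-0.05)(0.95) − (-0.10)(-0.10)] = 0.0575
  C_22 = (0.95)(0.95) − (-0.10)(-0.40) = 0.8625
  C_23 = −[(0.95)(-0.10) − (-0.05)(-0.40)] = 0.1150
  C_31 = (-0.05)(-0.15) − (-0.10)(0.85) = 0.0925
  C_32 = −[(0.95)(-0.15) − (-0.10)(-0.20)] = 0.1625
  C_33 = (0.95)(0.85) − (-0.05)(-0.20) = 0.7975
det(I−A) = Σ_j (I−A)_1j·C_1j = (0.95)(0.7925) + (-0.05)(0.2500) + (-0.10)(0.3600) = 0.704375
adj(I−A) = Cᵀ =
  [ 0.7925   0.0575   0.0925]
  [ 0.2500   0.8625   0.1625]
  [ 0.3600   0.1150   0.7975]
(I − A)⁻¹ = adj(I−A) / det(I−A) ≈
  [   1.1251     0.0816     0.1313]
  [   0.3549     1.2245     0.2307]
  [   0.5111     0.1633     1.1322]
Δx = (I − A)⁻¹ Δd with Δd having +40 in the Agriculture component and 0 elsewhere.
So Δx_H = L_HA · (+40), where L_HA = adj(I−A)_HA / det(I−A) = 0.1625 / 0.704375.
Δx_H = 0.1625 × (+40) / 0.704375 = 6.50 / 0.704375 ≈ 9.23.

Δx_H = 9.23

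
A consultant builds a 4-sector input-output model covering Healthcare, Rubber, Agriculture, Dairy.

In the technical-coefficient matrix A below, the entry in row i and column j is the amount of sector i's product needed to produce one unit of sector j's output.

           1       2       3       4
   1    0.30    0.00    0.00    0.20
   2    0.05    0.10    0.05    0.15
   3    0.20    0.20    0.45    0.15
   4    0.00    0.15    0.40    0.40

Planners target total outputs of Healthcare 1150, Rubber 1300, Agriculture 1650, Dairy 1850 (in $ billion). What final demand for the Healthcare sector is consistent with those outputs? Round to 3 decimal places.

d_1 = 435.000

I − A =
  [   0.70     0.00     0.00    -0.20]
  [  -0.05     0.90    -0.05    -0.15]
  [  -0.20    -0.20     0.55    -0.15]
  [   0.00    -0.15    -0.40     0.60]
d = (I − A) x:
  d_1 = (+0.70)·1150 + (+0.00)·1300 + (+0.00)·1650 + (-0.20)·1850 = 435.000
  d_2 = (-0.05)·1150 + (+0.90)·1300 + (-0.05)·1650 + (-0.15)·1850 = 752.500
  d_3 = (-0.20)·1150 + (-0.20)·1300 + (+0.55)·1650 + (-0.15)·1850 = 140.000
  d_4 = (+0.00)·1150 + (-0.15)·1300 + (-0.40)·1650 + (+0.60)·1850 = 255.000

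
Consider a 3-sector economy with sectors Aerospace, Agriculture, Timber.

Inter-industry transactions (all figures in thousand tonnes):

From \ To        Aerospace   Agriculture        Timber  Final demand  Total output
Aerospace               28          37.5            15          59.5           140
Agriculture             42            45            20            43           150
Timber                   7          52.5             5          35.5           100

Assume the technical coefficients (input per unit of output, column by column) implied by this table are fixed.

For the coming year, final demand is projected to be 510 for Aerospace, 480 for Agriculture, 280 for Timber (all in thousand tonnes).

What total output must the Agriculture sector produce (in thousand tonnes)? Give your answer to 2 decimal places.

Technical coefficients a_ij = z_ij / X_j:
  a_11 = 28/140 = 0.20, a_21 = 42/140 = 0.30, a_31 = 7/140 = 0.05
  a_12 = 37.5/150 = 0.25, a_22 = 45/150 = 0.30, a_32 = 52.5/150 = 0.35
  a_13 = 15/100 = 0.15, a_23 = 20/100 = 0.20, a_33 = 5/100 = 0.05
I − A =
  [   0.80    -0.25    -0.15]
  [  -0.30     0.70    -0.20]
  [  -0.05    -0.35     0.95]
Cofactors of I−A, C_ij = (−1)^(i+j)·(minor ij) (rows/columns in the sector order above):
  C_11 = (0.70)(0.95) − (-0.20)(-0.35) = 0.5950
  C_12 = −[(-0.30)(0.95) − (-0.20)(-0.05)] = 0.2950
  C_13 = (-0.30)(-0.35) − (0.70)(-0.05) = 0.1400
  C_21 = −[(-0.25)(0.95) − (-0.15)(-0.35)] = 0.2900
  C_22 = (0.80)(0.95) − (-0.15)(-0.05) = 0.7525
  C_23 = −[(0.80)(-0.35) − (-0.25)(-0.05)] = 0.2925
  C_31 = (-0.25)(-0.20) − (-0.15)(0.70) = 0.1550
  C_32 = −[(0.80)(-0.20) − (-0.15)(-0.30)] = 0.2050
  C_33 = (0.80)(0.70) − (-0.25)(-0.30) = 0.4850
det(I−A) = Σ_j (I−A)_1j·C_1j = (0.80)(0.5950) + (-0.25)(0.2950) + (-0.15)(0.1400) = 0.38125
adj(I−A) = Cᵀ =
  [ 0.5950   0.2900   0.1550]
  [ 0.2950   0.7525   0.2050]
  [ 0.1400   0.2925   0.4850]
(I − A)⁻¹ = adj(I−A) / det(I−A) ≈
  [   1.5607     0.7607     0.4066]
  [   0.7738     1.9738     0.5377]
  [   0.3672     0.7672     1.2721]
x = (I − A)⁻¹ d = adj(I−A)·d / det(I−A), with det(I−A) = 0.38125:
  x_1 = (0.5950·510 + 0.2900·480 + 0.1550·280) / 0.38125 = 486.05 / 0.38125 ≈ 1274.89
  x_2 = (0.2950·510 + 0.7525·480 + 0.2050·280) / 0.38125 = 569.05 / 0.38125 ≈ 1492.59
  x_3 = (0.1400·510 + 0.2925·480 + 0.4850·280) / 0.38125 = 347.60 / 0.38125 ≈ 911.74

x_2 = 1492.59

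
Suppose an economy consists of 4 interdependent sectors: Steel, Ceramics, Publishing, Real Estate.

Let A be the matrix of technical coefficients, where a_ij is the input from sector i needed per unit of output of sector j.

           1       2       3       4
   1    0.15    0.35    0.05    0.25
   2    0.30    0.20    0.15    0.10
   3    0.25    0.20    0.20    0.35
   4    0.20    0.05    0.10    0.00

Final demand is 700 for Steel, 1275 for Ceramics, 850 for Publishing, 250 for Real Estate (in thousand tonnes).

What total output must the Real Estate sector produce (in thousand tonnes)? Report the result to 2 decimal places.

I − A =
  [   0.85    -0.35    -0.05    -0.25]
  [  -0.30     0.80    -0.15    -0.10]
  [  -0.25    -0.20     0.80    -0.35]
  [  -0.20    -0.05    -0.10     1.00]
Compute the cofactors C_ij = (−1)^(i+j)·(3×3 minor ij) of I−A; the adjugate is their transpose:
adj(I−A) = Cᵀ =
  [ 0.573375   0.293625   0.117625   0.213875]
  [ 0.296000   0.588000   0.152000   0.186000]
  [ 0.324000   0.290000   0.520000   0.292000]
  [ 0.161875   0.117125   0.083125   0.408375]
det(I−A) = Σ_j (I−A)_1j·C_1j = (0.85)(0.573375) + (-0.35)(0.296000) + (-0.05)(0.324000) + (-0.25)(0.161875) = 0.3271
(I − A)⁻¹ = adj(I−A) / det(I−A) ≈
  [   1.7529     0.8977     0.3596     0.6539]
  [   0.9049     1.7976     0.4647     0.5686]
  [   0.9905     0.8866     1.5897     0.8927]
  [   0.4949     0.3581     0.2541     1.2485]
x = (I − A)⁻¹ d = adj(I−A)·d / det(I−A), with det(I−A) = 0.3271:
  x_1 = (0.573375·700 + 0.293625·1275 + 0.117625·850 + 0.213875·250) / 0.3271 = 929.184375 / 0.3271 ≈ 2840.67
  x_2 = (0.296000·700 + 0.588000·1275 + 0.152000·850 + 0.186000·250) / 0.3271 = 1132.60 / 0.3271 ≈ 3462.55
  x_3 = (0.324000·700 + 0.290000·1275 + 0.520000·850 + 0.292000·250) / 0.3271 = 1111.55 / 0.3271 ≈ 3398.20
  x_4 = (0.161875·700 + 0.117125·1275 + 0.083125·850 + 0.408375·250) / 0.3271 = 435.396875 / 0.3271 ≈ 1331.08

x_4 = 1331.08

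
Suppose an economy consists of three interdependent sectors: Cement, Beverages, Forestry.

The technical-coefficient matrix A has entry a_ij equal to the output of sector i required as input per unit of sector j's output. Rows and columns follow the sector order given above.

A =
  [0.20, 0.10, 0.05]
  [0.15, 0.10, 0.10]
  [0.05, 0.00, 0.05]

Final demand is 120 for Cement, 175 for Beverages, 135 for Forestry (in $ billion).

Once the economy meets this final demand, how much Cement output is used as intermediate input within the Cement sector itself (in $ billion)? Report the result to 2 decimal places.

z_11 = 37.98

I − A =
  [   0.80    -0.10    -0.05]
  [  -0.15     0.90    -0.10]
  [  -0.05     0.00     0.95]
Cofactors of I−A, C_ij = (−1)^(i+j)·(minor ij) (rows/columns in the sector order above):
  C_11 = (0.90)(0.95) − (-0.10)(0.00) = 0.8550
  C_12 = −[(-0.15)(0.95) − (-0.10)(-0.05)] = 0.1475
  C_13 = (-0.15)(0.00) − (0.90)(-0.05) = 0.0450
  C_21 = −[(-0.10)(0.95) − (-0.05)(0.00)] = 0.0950
  C_22 = (0.80)(0.95) − (-0.05)(-0.05) = 0.7575
  C_23 = −[(0.80)(0.00) − (-0.10)(-0.05)] = 0.0050
  C_31 = (-0.10)(-0.10) − (-0.05)(0.90) = 0.0550
  C_32 = −[(0.80)(-0.10) − (-0.05)(-0.15)] = 0.0875
  C_33 = (0.80)(0.90) − (-0.10)(-0.15) = 0.7050
det(I−A) = Σ_j (I−A)_1j·C_1j = (0.80)(0.8550) + (-0.10)(0.1475) + (-0.05)(0.0450) = 0.6670
adj(I−A) = Cᵀ =
  [ 0.8550   0.0950   0.0550]
  [ 0.1475   0.7575   0.0875]
  [ 0.0450   0.0050   0.7050]
(I − A)⁻¹ = adj(I−A) / det(I−A) ≈
  [   1.2819     0.1424     0.0825]
  [   0.2211     1.1357     0.1312]
  [   0.0675     0.0075     1.0570]
First solve x = (I − A)⁻¹ d = adj(I−A)·d / det(I−A); in particular x_1 = (0.8550·120 + 0.0950·175 + 0.0550·135) / 0.6670 = 126.65 / 0.6670 ≈ 189.8801.
Intermediate flow from 1 to 1: z_11 = a_11 · x_1 = 0.20 × 126.65 / 0.6670 = 25.33 / 0.6670 ≈ 37.98.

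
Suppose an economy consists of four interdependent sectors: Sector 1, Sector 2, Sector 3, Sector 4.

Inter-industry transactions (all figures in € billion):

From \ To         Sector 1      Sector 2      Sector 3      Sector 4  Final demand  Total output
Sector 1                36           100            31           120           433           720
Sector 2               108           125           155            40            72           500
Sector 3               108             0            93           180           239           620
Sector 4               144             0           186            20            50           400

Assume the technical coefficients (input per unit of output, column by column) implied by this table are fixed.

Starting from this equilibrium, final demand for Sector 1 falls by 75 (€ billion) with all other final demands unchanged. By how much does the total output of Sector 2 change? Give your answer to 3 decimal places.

Technical coefficients a_ij = z_ij / X_j:
  a_11 = 36/720 = 0.05, a_21 = 108/720 = 0.15, a_31 = 108/720 = 0.15, a_41 = 144/720 = 0.20
  a_12 = 100/500 = 0.20, a_22 = 125/500 = 0.25, a_32 = 0/500 = 0.00, a_42 = 0/500 = 0.00
  a_13 = 31/620 = 0.05, a_23 = 155/620 = 0.25, a_33 = 93/620 = 0.15, a_43 = 186/620 = 0.30
  a_14 = 120/400 = 0.30, a_24 = 40/400 = 0.10, a_34 = 180/400 = 0.45, a_44 = 20/400 = 0.05
I − A =
  [   0.95    -0.20    -0.05    -0.30]
  [  -0.15     0.75    -0.25    -0.10]
  [  -0.15     0.00     0.85    -0.45]
  [  -0.20     0.00    -0.30     0.95]
Compute the cofactors C_ij = (−1)^(i+j)·(3×3 minor ij) of I−A; the adjugate is their transpose:
adj(I−A) = Cᵀ =
  [ 0.504375   0.134500   0.156625   0.247625]
  [ 0.180500   0.562750   0.260750   0.239750]
  [ 0.174375   0.046500   0.599375   0.343875]
  [ 0.161250   0.043000   0.222250   0.567000]
det(I−A) = Σ_j (I−A)_1j·C_1j = (0.95)(0.504375) + (-0.20)(0.180500) + (-0.05)(0.174375) + (-0.30)(0.161250) = 0.3859625
(I − A)⁻¹ = adj(I−A) / det(I−A) ≈
  [   1.3068     0.3485     0.4058     0.6416]
  [   0.4677     1.4580     0.6756     0.6212]
  [   0.4518     0.1205     1.5529     0.8910]
  [   0.4178     0.1114     0.5758     1.4691]
Δx = (I − A)⁻¹ Δd with Δd having -75 in the Sector 1 component and 0 elsewhere.
So Δx_2 = L_21 · (-75), where L_21 = adj(I−A)_21 / det(I−A) = 0.180500 / 0.3859625.
Δx_2 = 0.180500 × (-75) / 0.3859625 = -13.5375 / 0.3859625 ≈ -35.075.

Δx_2 = -35.075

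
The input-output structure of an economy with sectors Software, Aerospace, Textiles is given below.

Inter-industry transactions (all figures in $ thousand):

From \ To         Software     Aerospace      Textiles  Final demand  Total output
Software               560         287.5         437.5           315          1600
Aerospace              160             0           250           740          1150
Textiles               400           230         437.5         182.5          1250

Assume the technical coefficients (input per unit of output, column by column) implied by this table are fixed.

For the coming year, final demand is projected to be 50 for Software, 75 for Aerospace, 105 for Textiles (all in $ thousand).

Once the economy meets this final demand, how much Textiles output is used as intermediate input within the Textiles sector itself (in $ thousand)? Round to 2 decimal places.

Technical coefficients a_ij = z_ij / X_j:
  a_SS = 560/1600 = 0.35, a_AS = 160/1600 = 0.10, a_TS = 400/1600 = 0.25
  a_SA = 287.5/1150 = 0.25, a_AA = 0/1150 = 0.00, a_TA = 230/1150 = 0.20
  a_ST = 437.5/1250 = 0.35, a_AT = 250/1250 = 0.20, a_TT = 437.5/1250 = 0.35
I − A =
  [   0.65    -0.25    -0.35]
  [  -0.10     1.00    -0.20]
  [  -0.25    -0.20     0.65]
Cofactors of I−A, C_ij = (−1)^(i+j)·(minor ij) (rows/columns in the sector order above):
  C_11 = (1.00)(0.65) − (-0.20)(-0.20) = 0.6100
  C_12 = −[(-0.10)(0.65) − (-0.20)(-0.25)] = 0.1150
  C_13 = (-0.10)(-0.20) − (1.00)(-0.25) = 0.2700
  C_21 = −[(-0.25)(0.65) − (-0.35)(-0.20)] = 0.2325
  C_22 = (0.65)(0.65) − (-0.35)(-0.25) = 0.3350
  C_23 = −[(0.65)(-0.20) − (-0.25)(-0.25)] = 0.1925
  C_31 = (-0.25)(-0.20) − (-0.35)(1.00) = 0.4000
  C_32 = −[(0.65)(-0.20) − (-0.35)(-0.10)] = 0.1650
  C_33 = (0.65)(1.00) − (-0.25)(-0.10) = 0.6250
det(I−A) = Σ_j (I−A)_1j·C_1j = (0.65)(0.6100) + (-0.25)(0.1150) + (-0.35)(0.2700) = 0.27325
adj(I−A) = Cᵀ =
  [ 0.6100   0.2325   0.4000]
  [ 0.1150   0.3350   0.1650]
  [ 0.2700   0.1925   0.6250]
(I − A)⁻¹ = adj(I−A) / det(I−A) ≈
  [   2.2324     0.8509     1.4639]
  [   0.4209     1.2260     0.6038]
  [   0.9881     0.7045     2.2873]
First solve x = (I − A)⁻¹ d = adj(I−A)·d / det(I−A); in particular x_T = (0.2700·50 + 0.1925·75 + 0.6250·105) / 0.27325 = 93.5625 / 0.27325 ≈ 342.4062.
Intermediate flow from T to T: z_TT = a_TT · x_T = 0.35 × 93.5625 / 0.27325 = 32.746875 / 0.27325 ≈ 119.84.

z_TT = 119.84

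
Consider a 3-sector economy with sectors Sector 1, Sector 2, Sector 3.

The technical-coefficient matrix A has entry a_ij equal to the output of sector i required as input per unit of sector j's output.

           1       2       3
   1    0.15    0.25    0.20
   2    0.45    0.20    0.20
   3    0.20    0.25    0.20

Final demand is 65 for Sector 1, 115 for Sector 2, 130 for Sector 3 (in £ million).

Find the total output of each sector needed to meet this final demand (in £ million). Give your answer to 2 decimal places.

x_1 = 272.05, x_2 = 384.44, x_3 = 350.65

I − A =
  [   0.85    -0.25    -0.20]
  [  -0.45     0.80    -0.20]
  [  -0.20    -0.25     0.80]
Cofactors of I−A, C_ij = (−1)^(i+j)·(minor ij) (rows/columns in the sector order above):
  C_11 = (0.80)(0.80) − (-0.20)(-0.25) = 0.5900
  C_12 = −[(-0.45)(0.80) − (-0.20)(-0.20)] = 0.4000
  C_13 = (-0.45)(-0.25) − (0.80)(-0.20) = 0.2725
  C_21 = −[(-0.25)(0.80) − (-0.20)(-0.25)] = 0.2500
  C_22 = (0.85)(0.80) − (-0.20)(-0.20) = 0.6400
  C_23 = −[(0.85)(-0.25) − (-0.25)(-0.20)] = 0.2625
  C_31 = (-0.25)(-0.20) − (-0.20)(0.80) = 0.2100
  C_32 = −[(0.85)(-0.20) − (-0.20)(-0.45)] = 0.2600
  C_33 = (0.85)(0.80) − (-0.25)(-0.45) = 0.5675
det(I−A) = Σ_j (I−A)_1j·C_1j = (0.85)(0.5900) + (-0.25)(0.4000) + (-0.20)(0.2725) = 0.3470
adj(I−A) = Cᵀ =
  [ 0.5900   0.2500   0.2100]
  [ 0.4000   0.6400   0.2600]
  [ 0.2725   0.2625   0.5675]
(I − A)⁻¹ = adj(I−A) / det(I−A) ≈
  [   1.7003     0.7205     0.6052]
  [   1.1527     1.8444     0.7493]
  [   0.7853     0.7565     1.6354]
x = (I − A)⁻¹ d = adj(I−A)·d / det(I−A), with det(I−A) = 0.3470:
  x_1 = (0.5900·65 + 0.2500·115 + 0.2100·130) / 0.3470 = 94.40 / 0.3470 ≈ 272.05
  x_2 = (0.4000·65 + 0.6400·115 + 0.2600·130) / 0.3470 = 133.40 / 0.3470 ≈ 384.44
  x_3 = (0.2725·65 + 0.2625·115 + 0.5675·130) / 0.3470 = 121.675 / 0.3470 ≈ 350.65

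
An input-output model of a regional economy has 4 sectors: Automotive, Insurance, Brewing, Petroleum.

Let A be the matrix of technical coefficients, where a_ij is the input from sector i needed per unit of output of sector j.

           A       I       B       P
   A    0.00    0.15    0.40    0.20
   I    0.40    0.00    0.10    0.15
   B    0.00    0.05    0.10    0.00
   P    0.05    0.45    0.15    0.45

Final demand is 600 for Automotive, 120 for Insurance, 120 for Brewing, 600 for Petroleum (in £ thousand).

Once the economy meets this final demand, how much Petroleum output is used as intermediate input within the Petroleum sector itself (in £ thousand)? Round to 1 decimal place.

z_PP = 904.1

I − A =
  [   1.00    -0.15    -0.40    -0.20]
  [  -0.40     1.00    -0.10    -0.15]
  [   0.00    -0.05     0.90     0.00]
  [  -0.05    -0.45    -0.15     0.55]
Compute the cofactors C_ij = (−1)^(i+j)·(3×3 minor ij) of I−A; the adjugate is their transpose:
adj(I−A) = Cᵀ =
  [ 0.430375   0.167750   0.243625   0.202250]
  [ 0.204750   0.486000   0.179500   0.207000]
  [ 0.011375   0.027000   0.402375   0.011500]
  [ 0.209750   0.420250   0.278750   0.833000]
det(I−A) = Σ_j (I−A)_1j·C_1j = (1.00)(0.430375) + (-0.15)(0.204750) + (-0.40)(0.011375) + (-0.20)(0.209750) = 0.3531625
(I − A)⁻¹ = adj(I−A) / det(I−A) ≈
  [   1.2186     0.4750     0.6898     0.5727]
  [   0.5798     1.3761     0.5083     0.5861]
  [   0.0322     0.0765     1.1393     0.0326]
  [   0.5939     1.1900     0.7893     2.3587]
First solve x = (I − A)⁻¹ d = adj(I−A)·d / det(I−A); in particular x_P = (0.209750·600 + 0.420250·120 + 0.278750·120 + 0.833000·600) / 0.3531625 = 709.53 / 0.3531625 ≈ 2009.075.
Intermediate flow from P to P: z_PP = a_PP · x_P = 0.45 × 709.53 / 0.3531625 = 319.2885 / 0.3531625 ≈ 904.1.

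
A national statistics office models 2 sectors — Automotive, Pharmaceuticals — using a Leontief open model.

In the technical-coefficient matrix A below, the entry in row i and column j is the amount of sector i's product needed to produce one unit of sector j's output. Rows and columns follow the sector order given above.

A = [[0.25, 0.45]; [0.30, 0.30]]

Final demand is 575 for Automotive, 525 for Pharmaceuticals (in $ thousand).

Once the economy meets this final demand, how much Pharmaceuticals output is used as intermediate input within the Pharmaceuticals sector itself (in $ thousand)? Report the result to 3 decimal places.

z_PP = 435.577

I − A =
  [   0.75    -0.45]
  [  -0.30     0.70]
det(I−A) = (0.75)(0.70) − (-0.45)(-0.30) = 0.3900
adj(I−A) = [[0.70, 0.45], [0.30, 0.75]]
(I − A)⁻¹ = adj(I−A) / det(I−A) ≈
  [   1.7949     1.1538]
  [   0.7692     1.9231]
First solve x = (I − A)⁻¹ d = adj(I−A)·d / det(I−A); in particular x_P = (0.30·575 + 0.75·525) / 0.3900 = 566.25 / 0.3900 ≈ 1451.92308.
Intermediate flow from P to P: z_PP = a_PP · x_P = 0.30 × 566.25 / 0.3900 = 169.875 / 0.3900 ≈ 435.577.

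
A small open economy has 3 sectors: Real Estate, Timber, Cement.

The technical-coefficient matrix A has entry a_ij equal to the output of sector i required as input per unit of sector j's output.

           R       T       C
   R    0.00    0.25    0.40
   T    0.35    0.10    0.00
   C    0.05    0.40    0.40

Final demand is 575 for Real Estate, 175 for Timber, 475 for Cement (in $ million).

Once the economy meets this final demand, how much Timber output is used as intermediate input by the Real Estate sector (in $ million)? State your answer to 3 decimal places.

z_TR = 453.476

I − A =
  [   1.00    -0.25    -0.40]
  [  -0.35     0.90     0.00]
  [  -0.05    -0.40     0.60]
Cofactors of I−A, C_ij = (−1)^(i+j)·(minor ij) (rows/columns in the sector order above):
  C_11 = (0.90)(0.60) − (0.00)(-0.40) = 0.5400
  C_12 = −[(-0.35)(0.60) − (0.00)(-0.05)] = 0.2100
  C_13 = (-0.35)(-0.40) − (0.90)(-0.05) = 0.1850
  C_21 = −[(-0.25)(0.60) − (-0.40)(-0.40)] = 0.3100
  C_22 = (1.00)(0.60) − (-0.40)(-0.05) = 0.5800
  C_23 = −[(1.00)(-0.40) − (-0.25)(-0.05)] = 0.4125
  C_31 = (-0.25)(0.00) − (-0.40)(0.90) = 0.3600
  C_32 = −[(1.00)(0.00) − (-0.40)(-0.35)] = 0.1400
  C_33 = (1.00)(0.90) − (-0.25)(-0.35) = 0.8125
det(I−A) = Σ_j (I−A)_1j·C_1j = (1.00)(0.5400) + (-0.25)(0.2100) + (-0.40)(0.1850) = 0.4135
adj(I−A) = Cᵀ =
  [ 0.5400   0.3100   0.3600]
  [ 0.2100   0.5800   0.1400]
  [ 0.1850   0.4125   0.8125]
(I − A)⁻¹ = adj(I−A) / det(I−A) ≈
  [   1.3059     0.7497     0.8706]
  [   0.5079     1.4027     0.3386]
  [   0.4474     0.9976     1.9649]
First solve x = (I − A)⁻¹ d = adj(I−A)·d / det(I−A); in particular x_R = (0.5400·575 + 0.3100·175 + 0.3600·475) / 0.4135 = 535.75 / 0.4135 ≈ 1295.64692.
Intermediate flow from T to R: z_TR = a_TR · x_R = 0.35 × 535.75 / 0.4135 = 187.5125 / 0.4135 ≈ 453.476.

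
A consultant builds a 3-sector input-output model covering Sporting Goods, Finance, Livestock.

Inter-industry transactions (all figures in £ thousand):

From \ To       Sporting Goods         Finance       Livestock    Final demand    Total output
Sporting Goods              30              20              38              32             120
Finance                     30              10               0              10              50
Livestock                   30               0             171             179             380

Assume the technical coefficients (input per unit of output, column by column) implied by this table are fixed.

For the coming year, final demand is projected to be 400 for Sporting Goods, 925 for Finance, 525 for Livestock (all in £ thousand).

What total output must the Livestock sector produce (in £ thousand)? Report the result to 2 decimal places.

Technical coefficients a_ij = z_ij / X_j:
  a_SS = 30/120 = 0.25, a_FS = 30/120 = 0.25, a_LS = 30/120 = 0.25
  a_SF = 20/50 = 0.40, a_FF = 10/50 = 0.20, a_LF = 0/50 = 0.00
  a_SL = 38/380 = 0.10, a_FL = 0/380 = 0.00, a_LL = 171/380 = 0.45
I − A =
  [   0.75    -0.40    -0.10]
  [  -0.25     0.80     0.00]
  [  -0.25     0.00     0.55]
Cofactors of I−A, C_ij = (−1)^(i+j)·(minor ij) (rows/columns in the sector order above):
  C_11 = (0.80)(0.55) − (0.00)(0.00) = 0.4400
  C_12 = −[(-0.25)(0.55) − (0.00)(-0.25)] = 0.1375
  C_13 = (-0.25)(0.00) − (0.80)(-0.25) = 0.2000
  C_21 = −[(-0.40)(0.55) − (-0.10)(0.00)] = 0.2200
  C_22 = (0.75)(0.55) − (-0.10)(-0.25) = 0.3875
  C_23 = −[(0.75)(0.00) − (-0.40)(-0.25)] = 0.1000
  C_31 = (-0.40)(0.00) − (-0.10)(0.80) = 0.0800
  C_32 = −[(0.75)(0.00) − (-0.10)(-0.25)] = 0.0250
  C_33 = (0.75)(0.80) − (-0.40)(-0.25) = 0.5000
det(I−A) = Σ_j (I−A)_1j·C_1j = (0.75)(0.4400) + (-0.40)(0.1375) + (-0.10)(0.2000) = 0.2550
adj(I−A) = Cᵀ =
  [ 0.4400   0.2200   0.0800]
  [ 0.1375   0.3875   0.0250]
  [ 0.2000   0.1000   0.5000]
(I − A)⁻¹ = adj(I−A) / det(I−A) ≈
  [   1.7255     0.8627     0.3137]
  [   0.5392     1.5196     0.0980]
  [   0.7843     0.3922     1.9608]
x = (I − A)⁻¹ d = adj(I−A)·d / det(I−A), with det(I−A) = 0.2550:
  x_S = (0.4400·400 + 0.2200·925 + 0.0800·525) / 0.2550 = 421.50 / 0.2550 ≈ 1652.94
  x_F = (0.1375·400 + 0.3875·925 + 0.0250·525) / 0.2550 = 426.5625 / 0.2550 ≈ 1672.79
  x_L = (0.2000·400 + 0.1000·925 + 0.5000·525) / 0.2550 = 435.00 / 0.2550 ≈ 1705.88

x_L = 1705.88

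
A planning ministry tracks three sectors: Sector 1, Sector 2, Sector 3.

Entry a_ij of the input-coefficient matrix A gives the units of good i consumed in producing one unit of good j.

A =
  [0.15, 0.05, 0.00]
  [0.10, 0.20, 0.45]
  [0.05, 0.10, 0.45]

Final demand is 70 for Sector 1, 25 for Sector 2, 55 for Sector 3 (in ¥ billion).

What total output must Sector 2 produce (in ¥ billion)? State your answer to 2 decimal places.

I − A =
  [   0.85    -0.05     0.00]
  [  -0.10     0.80    -0.45]
  [  -0.05    -0.10     0.55]
Cofactors of I−A, C_ij = (−1)^(i+j)·(minor ij) (rows/columns in the sector order above):
  C_11 = (0.80)(0.55) − (-0.45)(-0.10) = 0.3950
  C_12 = −[(-0.10)(0.55) − (-0.45)(-0.05)] = 0.0775
  C_13 = (-0.10)(-0.10) − (0.80)(-0.05) = 0.0500
  C_21 = −[(-0.05)(0.55) − (0.00)(-0.10)] = 0.0275
  C_22 = (0.85)(0.55) − (0.00)(-0.05) = 0.4675
  C_23 = −[(0.85)(-0.10) − (-0.05)(-0.05)] = 0.0875
  C_31 = (-0.05)(-0.45) − (0.00)(0.80) = 0.0225
  C_32 = −[(0.85)(-0.45) − (0.00)(-0.10)] = 0.3825
  C_33 = (0.85)(0.80) − (-0.05)(-0.10) = 0.6750
det(I−A) = Σ_j (I−A)_1j·C_1j = (0.85)(0.3950) + (-0.05)(0.0775) + (0.00)(0.0500) = 0.331875
adj(I−A) = Cᵀ =
  [ 0.3950   0.0275   0.0225]
  [ 0.0775   0.4675   0.3825]
  [ 0.0500   0.0875   0.6750]
(I − A)⁻¹ = adj(I−A) / det(I−A) ≈
  [   1.1902     0.0829     0.0678]
  [   0.2335     1.4087     1.1525]
  [   0.1507     0.2637     2.0339]
x = (I − A)⁻¹ d = adj(I−A)·d / det(I−A), with det(I−A) = 0.331875:
  x_1 = (0.3950·70 + 0.0275·25 + 0.0225·55) / 0.331875 = 29.575 / 0.331875 ≈ 89.11
  x_2 = (0.0775·70 + 0.4675·25 + 0.3825·55) / 0.331875 = 38.15 / 0.331875 ≈ 114.95
  x_3 = (0.0500·70 + 0.0875·25 + 0.6750·55) / 0.331875 = 42.8125 / 0.331875 ≈ 129.00

x_2 = 114.95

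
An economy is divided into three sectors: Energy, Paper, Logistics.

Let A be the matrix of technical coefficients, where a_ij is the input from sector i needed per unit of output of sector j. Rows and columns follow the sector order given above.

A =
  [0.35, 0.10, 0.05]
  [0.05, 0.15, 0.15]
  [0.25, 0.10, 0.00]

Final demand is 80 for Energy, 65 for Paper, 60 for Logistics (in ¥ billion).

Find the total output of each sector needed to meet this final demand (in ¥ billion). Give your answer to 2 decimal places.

x_1 = 147.34, x_2 = 104.06, x_3 = 107.24

I − A =
  [   0.65    -0.10    -0.05]
  [  -0.05     0.85    -0.15]
  [  -0.25    -0.10     1.00]
Cofactors of I−A, C_ij = (−1)^(i+j)·(minor ij) (rows/columns in the sector order above):
  C_11 = (0.85)(1.00) − (-0.15)(-0.10) = 0.8350
  C_12 = −[(-0.05)(1.00) − (-0.15)(-0.25)] = 0.0875
  C_13 = (-0.05)(-0.10) − (0.85)(-0.25) = 0.2175
  C_21 = −[(-0.10)(1.00) − (-0.05)(-0.10)] = 0.1050
  C_22 = (0.65)(1.00) − (-0.05)(-0.25) = 0.6375
  C_23 = −[(0.65)(-0.10) − (-0.10)(-0.25)] = 0.0900
  C_31 = (-0.10)(-0.15) − (-0.05)(0.85) = 0.0575
  C_32 = −[(0.65)(-0.15) − (-0.05)(-0.05)] = 0.1000
  C_33 = (0.65)(0.85) − (-0.10)(-0.05) = 0.5475
det(I−A) = Σ_j (I−A)_1j·C_1j = (0.65)(0.8350) + (-0.10)(0.0875) + (-0.05)(0.2175) = 0.523125
adj(I−A) = Cᵀ =
  [ 0.8350   0.1050   0.0575]
  [ 0.0875   0.6375   0.1000]
  [ 0.2175   0.0900   0.5475]
(I − A)⁻¹ = adj(I−A) / det(I−A) ≈
  [   1.5962     0.2007     0.1099]
  [   0.1673     1.2186     0.1912]
  [   0.4158     0.1720     1.0466]
x = (I − A)⁻¹ d = adj(I−A)·d / det(I−A), with det(I−A) = 0.523125:
  x_1 = (0.8350·80 + 0.1050·65 + 0.0575·60) / 0.523125 = 77.075 / 0.523125 ≈ 147.34
  x_2 = (0.0875·80 + 0.6375·65 + 0.1000·60) / 0.523125 = 54.4375 / 0.523125 ≈ 104.06
  x_3 = (0.2175·80 + 0.0900·65 + 0.5475·60) / 0.523125 = 56.10 / 0.523125 ≈ 107.24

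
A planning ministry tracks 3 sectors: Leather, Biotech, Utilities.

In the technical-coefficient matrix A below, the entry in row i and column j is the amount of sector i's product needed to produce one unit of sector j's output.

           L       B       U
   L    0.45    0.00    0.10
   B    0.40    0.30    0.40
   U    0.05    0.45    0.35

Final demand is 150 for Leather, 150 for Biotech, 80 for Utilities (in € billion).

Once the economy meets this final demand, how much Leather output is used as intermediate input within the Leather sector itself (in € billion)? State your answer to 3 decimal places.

z_LL = 185.896

I − A =
  [   0.55     0.00    -0.10]
  [  -0.40     0.70    -0.40]
  [  -0.05    -0.45     0.65]
Cofactors of I−A, C_ij = (−1)^(i+j)·(minor ij) (rows/columns in the sector order above):
  C_11 = (0.70)(0.65) − (-0.40)(-0.45) = 0.2750
  C_12 = −[(-0.40)(0.65) − (-0.40)(-0.05)] = 0.2800
  C_13 = (-0.40)(-0.45) − (0.70)(-0.05) = 0.2150
  C_21 = −[(0.00)(0.65) − (-0.10)(-0.45)] = 0.0450
  C_22 = (0.55)(0.65) − (-0.10)(-0.05) = 0.3525
  C_23 = −[(0.55)(-0.45) − (0.00)(-0.05)] = 0.2475
  C_31 = (0.00)(-0.40) − (-0.10)(0.70) = 0.0700
  C_32 = −[(0.55)(-0.40) − (-0.10)(-0.40)] = 0.2600
  C_33 = (0.55)(0.70) − (0.00)(-0.40) = 0.3850
det(I−A) = Σ_j (I−A)_1j·C_1j = (0.55)(0.2750) + (0.00)(0.2800) + (-0.10)(0.2150) = 0.12975
adj(I−A) = Cᵀ =
  [ 0.2750   0.0450   0.0700]
  [ 0.2800   0.3525   0.2600]
  [ 0.2150   0.2475   0.3850]
(I − A)⁻¹ = adj(I−A) / det(I−A) ≈
  [   2.1195     0.3468     0.5395]
  [   2.1580     2.7168     2.0039]
  [   1.6570     1.9075     2.9672]
First solve x = (I − A)⁻¹ d = adj(I−A)·d / det(I−A); in particular x_L = (0.2750·150 + 0.0450·150 + 0.0700·80) / 0.12975 = 53.60 / 0.12975 ≈ 413.10212.
Intermediate flow from L to L: z_LL = a_LL · x_L = 0.45 × 53.60 / 0.12975 = 24.12 / 0.12975 ≈ 185.896.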